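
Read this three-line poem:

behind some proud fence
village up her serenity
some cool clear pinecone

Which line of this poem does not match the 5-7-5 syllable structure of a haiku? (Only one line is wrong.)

The second line

Line 1: behind (2), some (1), proud (1), fence (1) → 5 ✓
Line 2: village (2), up (1), her (1), serenity (4) → 8 (expected 7)
Line 3: some (1), cool (1), clear (1), pinecone (2) → 5 ✓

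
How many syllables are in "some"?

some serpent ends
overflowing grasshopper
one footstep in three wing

1

"some" has 1 syllable.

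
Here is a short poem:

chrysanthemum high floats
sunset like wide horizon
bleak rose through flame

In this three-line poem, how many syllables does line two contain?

Line two: sunset (2), like (1), wide (1), horizon (3) → 7

7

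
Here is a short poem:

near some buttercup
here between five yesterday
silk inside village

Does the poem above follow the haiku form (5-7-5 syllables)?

Yes

Line 1: near (1), some (1), buttercup (3) → 5 ✓
Line 2: here (1), between (2), five (1), yesterday (3) → 7 ✓
Line 3: silk (1), inside (2), village (2) → 5 ✓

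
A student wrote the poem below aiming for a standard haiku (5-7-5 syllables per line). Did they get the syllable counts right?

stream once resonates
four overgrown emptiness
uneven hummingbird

Line 1: stream (1), once (1), resonates (3) → 5 ✓
Line 2: four (1), overgrown (3), emptiness (3) → 7 ✓
Line 3: uneven (3), hummingbird (3) → 6 (expected 5)

No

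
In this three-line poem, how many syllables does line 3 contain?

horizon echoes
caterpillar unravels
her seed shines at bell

Line 3: "her seed shines at bell": 1+1+1+1+1 = 5

5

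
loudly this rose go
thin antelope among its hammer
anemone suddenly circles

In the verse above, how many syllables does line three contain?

Line three: anemone(4) + suddenly(3) + circles(2) = 9

9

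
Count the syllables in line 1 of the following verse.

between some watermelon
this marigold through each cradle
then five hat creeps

7

Line 1: between(2) + some(1) + watermelon(4) = 7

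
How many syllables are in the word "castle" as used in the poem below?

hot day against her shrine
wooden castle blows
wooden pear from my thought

"castle" has 2 syllables.

2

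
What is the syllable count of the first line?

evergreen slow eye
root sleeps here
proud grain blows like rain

5

The first line: "evergreen slow eye": 3+1+1 = 5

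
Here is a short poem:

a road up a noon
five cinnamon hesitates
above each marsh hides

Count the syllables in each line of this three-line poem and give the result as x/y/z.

Line 1: "a road up a noon": 1+1+1+1+1 = 5
Line 2: "five cinnamon hesitates": 1+3+3 = 7
Line 3: "above each marsh hides": 2+1+1+1 = 5

5/7/5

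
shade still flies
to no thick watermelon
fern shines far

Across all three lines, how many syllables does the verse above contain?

13

Line 1: shade (1), still (1), flies (1) → 3
Line 2: to (1), no (1), thick (1), watermelon (4) → 7
Line 3: fern (1), shines (1), far (1) → 3
Total: 3 + 7 + 3 = 13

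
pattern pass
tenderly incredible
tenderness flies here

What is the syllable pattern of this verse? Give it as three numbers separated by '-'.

Line 1: pattern (2), pass (1) → 3
Line 2: tenderly (3), incredible (4) → 7
Line 3: tenderness (3), flies (1), here (1) → 5

3-7-5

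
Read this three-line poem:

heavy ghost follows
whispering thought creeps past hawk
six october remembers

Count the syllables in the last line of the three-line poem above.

The last line: six(1) + october(3) + remembers(3) = 7

7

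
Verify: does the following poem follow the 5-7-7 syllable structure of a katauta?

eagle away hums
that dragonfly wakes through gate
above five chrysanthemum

Line 1: eagle (2), away (2), hums (1) → 5 ✓
Line 2: that (1), dragonfly (3), wakes (1), through (1), gate (1) → 7 ✓
Line 3: above (2), five (1), chrysanthemum (4) → 7 ✓

Yes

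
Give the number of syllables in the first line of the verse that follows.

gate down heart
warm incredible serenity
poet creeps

The first line: gate (1), down (1), heart (1) → 3

3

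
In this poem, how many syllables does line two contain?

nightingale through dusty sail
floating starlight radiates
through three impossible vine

7

Line two: floating(2) + starlight(2) + radiates(3) = 7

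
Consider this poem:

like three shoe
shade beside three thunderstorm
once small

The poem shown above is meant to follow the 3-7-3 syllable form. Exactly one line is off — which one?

Line 1: "like three shoe": 1+1+1 = 3 ✓
Line 2: "shade beside three thunderstorm": 1+2+1+3 = 7 ✓
Line 3: "once small": 1+1 = 2 (expected 3)

The third line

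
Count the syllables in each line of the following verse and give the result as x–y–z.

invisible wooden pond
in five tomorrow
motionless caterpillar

7–5–7

Line 1: invisible (4), wooden (2), pond (1) → 7
Line 2: in (1), five (1), tomorrow (3) → 5
Line 3: motionless (3), caterpillar (4) → 7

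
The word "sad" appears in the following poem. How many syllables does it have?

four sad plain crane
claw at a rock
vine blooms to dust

1

"sad" has 1 syllable.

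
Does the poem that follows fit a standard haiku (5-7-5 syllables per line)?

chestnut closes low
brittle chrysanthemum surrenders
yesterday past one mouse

No

Line 1: chestnut(2) + closes(2) + low(1) = 5 ✓
Line 2: brittle(2) + chrysanthemum(4) + surrenders(3) = 9 (expected 7)
Line 3: yesterday(3) + past(1) + one(1) + mouse(1) = 6 (expected 5)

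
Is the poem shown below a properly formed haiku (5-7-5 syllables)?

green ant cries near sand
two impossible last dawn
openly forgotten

Line 1: "green ant cries near sand": 1+1+1+1+1 = 5 ✓
Line 2: "two impossible last dawn": 1+4+1+1 = 7 ✓
Line 3: "openly forgotten": 3+3 = 6 (expected 5)

No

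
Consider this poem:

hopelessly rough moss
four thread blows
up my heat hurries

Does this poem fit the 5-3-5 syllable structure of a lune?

Line 1: "hopelessly rough moss": 3+1+1 = 5 ✓
Line 2: "four thread blows": 1+1+1 = 3 ✓
Line 3: "up my heat hurries": 1+1+1+2 = 5 ✓

Yes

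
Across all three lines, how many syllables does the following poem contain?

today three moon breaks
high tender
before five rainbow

13

Line 1: today (2), three (1), moon (1), breaks (1) → 5
Line 2: high (1), tender (2) → 3
Line 3: before (2), five (1), rainbow (2) → 5
Total: 5 + 3 + 5 = 13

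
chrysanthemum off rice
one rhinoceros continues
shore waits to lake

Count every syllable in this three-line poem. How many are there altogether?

Line 1: chrysanthemum(4) + off(1) + rice(1) = 6
Line 2: one(1) + rhinoceros(4) + continues(3) = 8
Line 3: shore(1) + waits(1) + to(1) + lake(1) = 4
Total: 6 + 8 + 4 = 18

18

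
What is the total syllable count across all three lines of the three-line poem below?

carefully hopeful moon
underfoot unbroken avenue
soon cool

17

Line 1: carefully (3), hopeful (2), moon (1) → 6
Line 2: underfoot (3), unbroken (3), avenue (3) → 9
Line 3: soon (1), cool (1) → 2
Total: 6 + 9 + 2 = 17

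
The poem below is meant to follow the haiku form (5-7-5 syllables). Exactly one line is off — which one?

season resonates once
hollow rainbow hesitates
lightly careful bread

Line 1: season (2), resonates (3), once (1) → 6 (expected 5)
Line 2: hollow (2), rainbow (2), hesitates (3) → 7 ✓
Line 3: lightly (2), careful (2), bread (1) → 5 ✓

The first line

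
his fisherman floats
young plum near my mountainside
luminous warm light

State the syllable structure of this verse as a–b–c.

Line 1: his (1), fisherman (3), floats (1) → 5
Line 2: young (1), plum (1), near (1), my (1), mountainside (3) → 7
Line 3: luminous (3), warm (1), light (1) → 5

5–7–5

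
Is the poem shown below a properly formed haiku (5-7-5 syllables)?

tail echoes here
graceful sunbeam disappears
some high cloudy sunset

No

Line 1: "tail echoes here": 1+2+1 = 4 (expected 5)
Line 2: "graceful sunbeam disappears": 2+2+3 = 7 ✓
Line 3: "some high cloudy sunset": 1+1+2+2 = 6 (expected 5)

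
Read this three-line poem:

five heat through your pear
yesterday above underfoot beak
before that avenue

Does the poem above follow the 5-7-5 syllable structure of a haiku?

No

Line 1: "five heat through your pear": 1+1+1+1+1 = 5 ✓
Line 2: "yesterday above underfoot beak": 3+2+3+1 = 9 (expected 7)
Line 3: "before that avenue": 2+1+3 = 6 (expected 5)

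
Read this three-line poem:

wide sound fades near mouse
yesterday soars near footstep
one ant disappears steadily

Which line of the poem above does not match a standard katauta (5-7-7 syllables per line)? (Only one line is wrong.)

Line 1: "wide sound fades near mouse": 1+1+1+1+1 = 5 ✓
Line 2: "yesterday soars near footstep": 3+1+1+2 = 7 ✓
Line 3: "one ant disappears steadily": 1+1+3+3 = 8 (expected 7)

Line 3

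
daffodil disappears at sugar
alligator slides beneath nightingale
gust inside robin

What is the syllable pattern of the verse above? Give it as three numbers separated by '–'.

Line 1: daffodil(3) + disappears(3) + at(1) + sugar(2) = 9
Line 2: alligator(4) + slides(1) + beneath(2) + nightingale(3) = 10
Line 3: gust(1) + inside(2) + robin(2) = 5

9–10–5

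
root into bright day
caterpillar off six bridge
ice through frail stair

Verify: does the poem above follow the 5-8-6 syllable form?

Line 1: root (1), into (2), bright (1), day (1) → 5 ✓
Line 2: caterpillar (4), off (1), six (1), bridge (1) → 7 (expected 8)
Line 3: ice (1), through (1), frail (1), stair (1) → 4 (expected 6)

No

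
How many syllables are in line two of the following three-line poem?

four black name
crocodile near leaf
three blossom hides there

Line two: crocodile(3) + near(1) + leaf(1) = 5

5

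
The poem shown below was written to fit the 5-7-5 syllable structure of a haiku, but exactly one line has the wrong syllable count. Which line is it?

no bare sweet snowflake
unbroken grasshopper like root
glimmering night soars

Line 1: no(1) + bare(1) + sweet(1) + snowflake(2) = 5 ✓
Line 2: unbroken(3) + grasshopper(3) + like(1) + root(1) = 8 (expected 7)
Line 3: glimmering(3) + night(1) + soars(1) = 5 ✓

The second line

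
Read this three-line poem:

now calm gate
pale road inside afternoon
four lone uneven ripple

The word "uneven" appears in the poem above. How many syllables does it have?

3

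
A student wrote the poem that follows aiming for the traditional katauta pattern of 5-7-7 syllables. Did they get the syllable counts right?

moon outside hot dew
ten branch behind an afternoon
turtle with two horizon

Line 1: moon (1), outside (2), hot (1), dew (1) → 5 ✓
Line 2: ten (1), branch (1), behind (2), an (1), afternoon (3) → 8 (expected 7)
Line 3: turtle (2), with (1), two (1), horizon (3) → 7 ✓

No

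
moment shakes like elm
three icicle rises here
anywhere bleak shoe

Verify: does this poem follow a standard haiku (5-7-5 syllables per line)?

Line 1: moment (2), shakes (1), like (1), elm (1) → 5 ✓
Line 2: three (1), icicle (3), rises (2), here (1) → 7 ✓
Line 3: anywhere (3), bleak (1), shoe (1) → 5 ✓

Yes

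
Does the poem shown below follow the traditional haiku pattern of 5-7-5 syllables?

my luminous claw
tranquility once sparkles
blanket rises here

Line 1: my(1) + luminous(3) + claw(1) = 5 ✓
Line 2: tranquility(4) + once(1) + sparkles(2) = 7 ✓
Line 3: blanket(2) + rises(2) + here(1) = 5 ✓

Yes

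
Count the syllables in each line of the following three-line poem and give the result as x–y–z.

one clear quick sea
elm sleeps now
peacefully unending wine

Line 1: one (1), clear (1), quick (1), sea (1) → 4
Line 2: elm (1), sleeps (1), now (1) → 3
Line 3: peacefully (3), unending (3), wine (1) → 7

4–3–7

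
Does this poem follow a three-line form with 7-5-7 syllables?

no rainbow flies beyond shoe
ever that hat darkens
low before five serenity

Line 1: no(1) + rainbow(2) + flies(1) + beyond(2) + shoe(1) = 7 ✓
Line 2: ever(2) + that(1) + hat(1) + darkens(2) = 6 (expected 5)
Line 3: low(1) + before(2) + five(1) + serenity(4) = 8 (expected 7)

No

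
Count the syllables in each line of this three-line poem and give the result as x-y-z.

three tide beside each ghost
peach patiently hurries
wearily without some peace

6-6-7

Line 1: three (1), tide (1), beside (2), each (1), ghost (1) → 6
Line 2: peach (1), patiently (3), hurries (2) → 6
Line 3: wearily (3), without (2), some (1), peace (1) → 7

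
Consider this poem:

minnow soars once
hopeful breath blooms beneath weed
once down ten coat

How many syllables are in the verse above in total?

15

Line 1: "minnow soars once": 2+1+1 = 4
Line 2: "hopeful breath blooms beneath weed": 2+1+1+2+1 = 7
Line 3: "once down ten coat": 1+1+1+1 = 4
Total: 4 + 7 + 4 = 15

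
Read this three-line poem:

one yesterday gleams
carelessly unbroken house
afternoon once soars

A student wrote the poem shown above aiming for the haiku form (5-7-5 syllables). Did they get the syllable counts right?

Yes

Line 1: one(1) + yesterday(3) + gleams(1) = 5 ✓
Line 2: carelessly(3) + unbroken(3) + house(1) = 7 ✓
Line 3: afternoon(3) + once(1) + soars(1) = 5 ✓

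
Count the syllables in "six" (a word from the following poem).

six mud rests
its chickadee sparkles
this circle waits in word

"six" has 1 syllable.

1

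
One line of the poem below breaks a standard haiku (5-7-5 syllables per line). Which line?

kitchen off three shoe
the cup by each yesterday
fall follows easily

Line 1: kitchen(2) + off(1) + three(1) + shoe(1) = 5 ✓
Line 2: the(1) + cup(1) + by(1) + each(1) + yesterday(3) = 7 ✓
Line 3: fall(1) + follows(2) + easily(3) = 6 (expected 5)

Line 3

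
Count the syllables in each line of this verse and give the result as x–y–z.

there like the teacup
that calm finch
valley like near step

Line 1: there(1) + like(1) + the(1) + teacup(2) = 5
Line 2: that(1) + calm(1) + finch(1) = 3
Line 3: valley(2) + like(1) + near(1) + step(1) = 5

5–3–5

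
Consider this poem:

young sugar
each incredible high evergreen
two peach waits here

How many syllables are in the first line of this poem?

3

The first line: young(1) + sugar(2) = 3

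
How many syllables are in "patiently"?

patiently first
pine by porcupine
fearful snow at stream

3

"patiently" has 3 syllables.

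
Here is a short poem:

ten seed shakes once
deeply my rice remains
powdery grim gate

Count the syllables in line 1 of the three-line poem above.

4

Line 1: ten (1), seed (1), shakes (1), once (1) → 4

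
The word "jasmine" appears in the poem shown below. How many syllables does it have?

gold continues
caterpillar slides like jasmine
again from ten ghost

2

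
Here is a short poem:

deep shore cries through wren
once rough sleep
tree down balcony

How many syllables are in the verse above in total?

13

Line 1: deep (1), shore (1), cries (1), through (1), wren (1) → 5
Line 2: once (1), rough (1), sleep (1) → 3
Line 3: tree (1), down (1), balcony (3) → 5
Total: 5 + 3 + 5 = 13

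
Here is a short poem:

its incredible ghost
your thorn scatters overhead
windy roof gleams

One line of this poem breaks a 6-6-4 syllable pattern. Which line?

Line 2

Line 1: its(1) + incredible(4) + ghost(1) = 6 ✓
Line 2: your(1) + thorn(1) + scatters(2) + overhead(3) = 7 (expected 6)
Line 3: windy(2) + roof(1) + gleams(1) = 4 ✓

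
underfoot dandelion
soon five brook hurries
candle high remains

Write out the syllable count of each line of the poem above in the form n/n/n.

Line 1: "underfoot dandelion": 3+4 = 7
Line 2: "soon five brook hurries": 1+1+1+2 = 5
Line 3: "candle high remains": 2+1+2 = 5

7/5/5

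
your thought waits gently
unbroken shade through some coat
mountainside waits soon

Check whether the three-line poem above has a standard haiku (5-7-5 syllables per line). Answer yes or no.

Yes

Line 1: your (1), thought (1), waits (1), gently (2) → 5 ✓
Line 2: unbroken (3), shade (1), through (1), some (1), coat (1) → 7 ✓
Line 3: mountainside (3), waits (1), soon (1) → 5 ✓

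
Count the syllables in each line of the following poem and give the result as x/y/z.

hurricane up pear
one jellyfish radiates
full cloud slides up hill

Line 1: hurricane (3), up (1), pear (1) → 5
Line 2: one (1), jellyfish (3), radiates (3) → 7
Line 3: full (1), cloud (1), slides (1), up (1), hill (1) → 5

5/7/5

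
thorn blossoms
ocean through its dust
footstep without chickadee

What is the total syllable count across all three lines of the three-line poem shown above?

Line 1: thorn(1) + blossoms(2) = 3
Line 2: ocean(2) + through(1) + its(1) + dust(1) = 5
Line 3: footstep(2) + without(2) + chickadee(3) = 7
Total: 3 + 5 + 7 = 15

15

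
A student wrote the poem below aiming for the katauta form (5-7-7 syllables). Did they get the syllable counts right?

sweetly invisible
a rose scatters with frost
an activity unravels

Line 1: sweetly (2), invisible (4) → 6 (expected 5)
Line 2: a (1), rose (1), scatters (2), with (1), frost (1) → 6 (expected 7)
Line 3: an (1), activity (4), unravels (3) → 8 (expected 7)

No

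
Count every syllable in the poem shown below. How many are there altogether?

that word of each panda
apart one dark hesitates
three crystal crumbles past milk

20

Line 1: that(1) + word(1) + of(1) + each(1) + panda(2) = 6
Line 2: apart(2) + one(1) + dark(1) + hesitates(3) = 7
Line 3: three(1) + crystal(2) + crumbles(2) + past(1) + milk(1) = 7
Total: 6 + 7 + 7 = 20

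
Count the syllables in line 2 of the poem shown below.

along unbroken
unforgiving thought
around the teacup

Line 2: unforgiving (4), thought (1) → 5

5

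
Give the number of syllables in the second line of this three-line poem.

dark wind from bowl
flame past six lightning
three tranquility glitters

5

The second line: "flame past six lightning": 1+1+1+2 = 5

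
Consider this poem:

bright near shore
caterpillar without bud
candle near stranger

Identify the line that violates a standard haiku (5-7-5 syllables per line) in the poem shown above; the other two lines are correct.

The first line

Line 1: bright(1) + near(1) + shore(1) = 3 (expected 5)
Line 2: caterpillar(4) + without(2) + bud(1) = 7 ✓
Line 3: candle(2) + near(1) + stranger(2) = 5 ✓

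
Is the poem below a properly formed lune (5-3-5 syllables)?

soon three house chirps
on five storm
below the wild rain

No

Line 1: soon (1), three (1), house (1), chirps (1) → 4 (expected 5)
Line 2: on (1), five (1), storm (1) → 3 ✓
Line 3: below (2), the (1), wild (1), rain (1) → 5 ✓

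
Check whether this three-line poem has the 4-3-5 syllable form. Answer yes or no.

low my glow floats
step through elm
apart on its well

Yes

Line 1: low (1), my (1), glow (1), floats (1) → 4 ✓
Line 2: step (1), through (1), elm (1) → 3 ✓
Line 3: apart (2), on (1), its (1), well (1) → 5 ✓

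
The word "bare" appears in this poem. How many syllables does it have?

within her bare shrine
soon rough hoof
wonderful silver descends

1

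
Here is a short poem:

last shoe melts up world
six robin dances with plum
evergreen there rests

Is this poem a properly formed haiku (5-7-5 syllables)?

Yes

Line 1: last(1) + shoe(1) + melts(1) + up(1) + world(1) = 5 ✓
Line 2: six(1) + robin(2) + dances(2) + with(1) + plum(1) = 7 ✓
Line 3: evergreen(3) + there(1) + rests(1) = 5 ✓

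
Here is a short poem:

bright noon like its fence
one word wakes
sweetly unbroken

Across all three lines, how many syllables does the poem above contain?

Line 1: "bright noon like its fence": 1+1+1+1+1 = 5
Line 2: "one word wakes": 1+1+1 = 3
Line 3: "sweetly unbroken": 2+3 = 5
Total: 5 + 3 + 5 = 13

13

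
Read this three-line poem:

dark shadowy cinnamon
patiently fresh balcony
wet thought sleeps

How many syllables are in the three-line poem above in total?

17

Line 1: dark(1) + shadowy(3) + cinnamon(3) = 7
Line 2: patiently(3) + fresh(1) + balcony(3) = 7
Line 3: wet(1) + thought(1) + sleeps(1) = 3
Total: 7 + 7 + 3 = 17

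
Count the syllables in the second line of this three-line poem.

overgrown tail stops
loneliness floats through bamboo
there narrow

7

The second line: "loneliness floats through bamboo": 3+1+1+2 = 7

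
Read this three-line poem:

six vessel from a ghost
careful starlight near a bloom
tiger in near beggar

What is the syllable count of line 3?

6

Line 3: tiger (2), in (1), near (1), beggar (2) → 6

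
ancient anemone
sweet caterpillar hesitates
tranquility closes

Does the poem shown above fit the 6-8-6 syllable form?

Yes

Line 1: ancient(2) + anemone(4) = 6 ✓
Line 2: sweet(1) + caterpillar(4) + hesitates(3) = 8 ✓
Line 3: tranquility(4) + closes(2) = 6 ✓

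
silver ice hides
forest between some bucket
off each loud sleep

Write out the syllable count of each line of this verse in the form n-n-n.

4-7-4

Line 1: silver (2), ice (1), hides (1) → 4
Line 2: forest (2), between (2), some (1), bucket (2) → 7
Line 3: off (1), each (1), loud (1), sleep (1) → 4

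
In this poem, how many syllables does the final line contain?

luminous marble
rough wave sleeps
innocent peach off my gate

7

The final line: "innocent peach off my gate": 3+1+1+1+1 = 7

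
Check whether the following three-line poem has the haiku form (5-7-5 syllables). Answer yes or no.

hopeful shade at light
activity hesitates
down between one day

Yes

Line 1: hopeful(2) + shade(1) + at(1) + light(1) = 5 ✓
Line 2: activity(4) + hesitates(3) = 7 ✓
Line 3: down(1) + between(2) + one(1) + day(1) = 5 ✓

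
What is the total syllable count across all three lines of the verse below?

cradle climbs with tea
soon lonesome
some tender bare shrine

13

Line 1: cradle (2), climbs (1), with (1), tea (1) → 5
Line 2: soon (1), lonesome (2) → 3
Line 3: some (1), tender (2), bare (1), shrine (1) → 5
Total: 5 + 3 + 5 = 13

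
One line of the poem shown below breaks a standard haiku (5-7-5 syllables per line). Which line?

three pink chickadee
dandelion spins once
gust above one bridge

Line 2

Line 1: "three pink chickadee": 1+1+3 = 5 ✓
Line 2: "dandelion spins once": 4+1+1 = 6 (expected 7)
Line 3: "gust above one bridge": 1+2+1+1 = 5 ✓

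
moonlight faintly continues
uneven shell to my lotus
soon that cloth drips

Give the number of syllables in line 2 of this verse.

8

Line 2: uneven(3) + shell(1) + to(1) + my(1) + lotus(2) = 8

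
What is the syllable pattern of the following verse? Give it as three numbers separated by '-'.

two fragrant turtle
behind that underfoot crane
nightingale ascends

5-7-5

Line 1: two(1) + fragrant(2) + turtle(2) = 5
Line 2: behind(2) + that(1) + underfoot(3) + crane(1) = 7
Line 3: nightingale(3) + ascends(2) = 5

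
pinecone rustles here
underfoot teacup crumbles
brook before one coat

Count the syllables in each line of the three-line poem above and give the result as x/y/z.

Line 1: pinecone(2) + rustles(2) + here(1) = 5
Line 2: underfoot(3) + teacup(2) + crumbles(2) = 7
Line 3: brook(1) + before(2) + one(1) + coat(1) = 5

5/7/5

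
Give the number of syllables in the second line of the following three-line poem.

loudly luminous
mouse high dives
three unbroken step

The second line: mouse(1) + high(1) + dives(1) = 3

3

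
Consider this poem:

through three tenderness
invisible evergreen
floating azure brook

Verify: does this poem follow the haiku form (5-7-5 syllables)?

Yes

Line 1: through(1) + three(1) + tenderness(3) = 5 ✓
Line 2: invisible(4) + evergreen(3) = 7 ✓
Line 3: floating(2) + azure(2) + brook(1) = 5 ✓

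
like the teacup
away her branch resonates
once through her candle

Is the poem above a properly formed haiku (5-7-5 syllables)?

Line 1: like(1) + the(1) + teacup(2) = 4 (expected 5)
Line 2: away(2) + her(1) + branch(1) + resonates(3) = 7 ✓
Line 3: once(1) + through(1) + her(1) + candle(2) = 5 ✓

No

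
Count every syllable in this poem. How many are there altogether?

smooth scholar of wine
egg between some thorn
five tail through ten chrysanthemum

18

Line 1: smooth (1), scholar (2), of (1), wine (1) → 5
Line 2: egg (1), between (2), some (1), thorn (1) → 5
Line 3: five (1), tail (1), through (1), ten (1), chrysanthemum (4) → 8
Total: 5 + 5 + 8 = 18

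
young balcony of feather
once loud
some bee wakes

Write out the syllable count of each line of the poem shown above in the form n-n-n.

7-2-3

Line 1: young(1) + balcony(3) + of(1) + feather(2) = 7
Line 2: once(1) + loud(1) = 2
Line 3: some(1) + bee(1) + wakes(1) = 3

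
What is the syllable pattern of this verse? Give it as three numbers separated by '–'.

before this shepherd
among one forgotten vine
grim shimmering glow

Line 1: before (2), this (1), shepherd (2) → 5
Line 2: among (2), one (1), forgotten (3), vine (1) → 7
Line 3: grim (1), shimmering (3), glow (1) → 5

5–7–5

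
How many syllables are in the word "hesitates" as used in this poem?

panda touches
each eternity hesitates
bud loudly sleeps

3

"hesitates" has 3 syllables.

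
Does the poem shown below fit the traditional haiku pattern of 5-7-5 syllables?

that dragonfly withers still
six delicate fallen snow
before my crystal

No

Line 1: "that dragonfly withers still": 1+3+2+1 = 7 (expected 5)
Line 2: "six delicate fallen snow": 1+3+2+1 = 7 ✓
Line 3: "before my crystal": 2+1+2 = 5 ✓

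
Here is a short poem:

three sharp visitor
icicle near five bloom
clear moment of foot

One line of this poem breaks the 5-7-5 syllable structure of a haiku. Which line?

The second line

Line 1: "three sharp visitor": 1+1+3 = 5 ✓
Line 2: "icicle near five bloom": 3+1+1+1 = 6 (expected 7)
Line 3: "clear moment of foot": 1+2+1+1 = 5 ✓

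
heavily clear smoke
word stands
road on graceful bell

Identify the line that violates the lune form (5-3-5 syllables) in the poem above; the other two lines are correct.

The second line

Line 1: heavily (3), clear (1), smoke (1) → 5 ✓
Line 2: word (1), stands (1) → 2 (expected 3)
Line 3: road (1), on (1), graceful (2), bell (1) → 5 ✓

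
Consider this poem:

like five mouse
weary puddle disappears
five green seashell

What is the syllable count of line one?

3

Line one: like(1) + five(1) + mouse(1) = 3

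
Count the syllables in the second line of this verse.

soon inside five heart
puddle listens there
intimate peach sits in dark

The second line: puddle (2), listens (2), there (1) → 5

5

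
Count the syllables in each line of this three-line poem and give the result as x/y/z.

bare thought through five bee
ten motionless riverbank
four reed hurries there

5/7/5

Line 1: "bare thought through five bee": 1+1+1+1+1 = 5
Line 2: "ten motionless riverbank": 1+3+3 = 7
Line 3: "four reed hurries there": 1+1+2+1 = 5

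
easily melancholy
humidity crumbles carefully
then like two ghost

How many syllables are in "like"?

"like" has 1 syllable.

1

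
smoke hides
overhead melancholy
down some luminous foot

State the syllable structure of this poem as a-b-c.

Line 1: smoke (1), hides (1) → 2
Line 2: overhead (3), melancholy (4) → 7
Line 3: down (1), some (1), luminous (3), foot (1) → 6

2-7-6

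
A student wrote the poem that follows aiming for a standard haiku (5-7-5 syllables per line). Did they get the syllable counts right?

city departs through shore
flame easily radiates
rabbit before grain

No

Line 1: "city departs through shore": 2+2+1+1 = 6 (expected 5)
Line 2: "flame easily radiates": 1+3+3 = 7 ✓
Line 3: "rabbit before grain": 2+2+1 = 5 ✓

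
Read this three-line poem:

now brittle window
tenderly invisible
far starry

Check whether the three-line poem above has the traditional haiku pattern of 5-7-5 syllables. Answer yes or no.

No

Line 1: "now brittle window": 1+2+2 = 5 ✓
Line 2: "tenderly invisible": 3+4 = 7 ✓
Line 3: "far starry": 1+2 = 3 (expected 5)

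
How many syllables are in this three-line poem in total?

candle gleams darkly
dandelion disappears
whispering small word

17

Line 1: "candle gleams darkly": 2+1+2 = 5
Line 2: "dandelion disappears": 4+3 = 7
Line 3: "whispering small word": 3+1+1 = 5
Total: 5 + 7 + 5 = 17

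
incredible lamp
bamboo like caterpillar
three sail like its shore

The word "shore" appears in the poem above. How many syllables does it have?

1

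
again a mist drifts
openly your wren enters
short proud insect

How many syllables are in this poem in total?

Line 1: again(2) + a(1) + mist(1) + drifts(1) = 5
Line 2: openly(3) + your(1) + wren(1) + enters(2) = 7
Line 3: short(1) + proud(1) + insect(2) = 4
Total: 5 + 7 + 4 = 16

16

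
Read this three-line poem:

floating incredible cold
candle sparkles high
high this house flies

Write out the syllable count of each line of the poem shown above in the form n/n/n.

Line 1: floating (2), incredible (4), cold (1) → 7
Line 2: candle (2), sparkles (2), high (1) → 5
Line 3: high (1), this (1), house (1), flies (1) → 4

7/5/4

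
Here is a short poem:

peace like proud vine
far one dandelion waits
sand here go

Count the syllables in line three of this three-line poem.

3

Line three: "sand here go": 1+1+1 = 3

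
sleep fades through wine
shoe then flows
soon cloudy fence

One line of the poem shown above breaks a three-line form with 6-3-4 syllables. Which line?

Line 1: sleep(1) + fades(1) + through(1) + wine(1) = 4 (expected 6)
Line 2: shoe(1) + then(1) + flows(1) = 3 ✓
Line 3: soon(1) + cloudy(2) + fence(1) = 4 ✓

Line 1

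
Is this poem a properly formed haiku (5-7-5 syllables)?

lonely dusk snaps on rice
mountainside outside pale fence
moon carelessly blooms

No

Line 1: lonely(2) + dusk(1) + snaps(1) + on(1) + rice(1) = 6 (expected 5)
Line 2: mountainside(3) + outside(2) + pale(1) + fence(1) = 7 ✓
Line 3: moon(1) + carelessly(3) + blooms(1) = 5 ✓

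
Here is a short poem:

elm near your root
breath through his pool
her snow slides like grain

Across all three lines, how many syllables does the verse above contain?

Line 1: elm (1), near (1), your (1), root (1) → 4
Line 2: breath (1), through (1), his (1), pool (1) → 4
Line 3: her (1), snow (1), slides (1), like (1), grain (1) → 5
Total: 4 + 4 + 5 = 13

13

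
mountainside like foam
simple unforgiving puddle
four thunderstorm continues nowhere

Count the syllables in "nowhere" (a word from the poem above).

"nowhere" has 2 syllables.

2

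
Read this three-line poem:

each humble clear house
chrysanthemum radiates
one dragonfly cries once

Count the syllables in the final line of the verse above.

6

The final line: "one dragonfly cries once": 1+3+1+1 = 6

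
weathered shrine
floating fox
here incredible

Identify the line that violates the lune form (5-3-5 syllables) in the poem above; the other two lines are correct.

Line 1: weathered(2) + shrine(1) = 3 (expected 5)
Line 2: floating(2) + fox(1) = 3 ✓
Line 3: here(1) + incredible(4) = 5 ✓

Line 1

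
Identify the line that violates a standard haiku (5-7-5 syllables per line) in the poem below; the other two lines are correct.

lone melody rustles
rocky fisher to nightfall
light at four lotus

Line 1: "lone melody rustles": 1+3+2 = 6 (expected 5)
Line 2: "rocky fisher to nightfall": 2+2+1+2 = 7 ✓
Line 3: "light at four lotus": 1+1+1+2 = 5 ✓

Line 1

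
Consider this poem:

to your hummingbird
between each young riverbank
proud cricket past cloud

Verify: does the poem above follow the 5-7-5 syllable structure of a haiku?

Yes

Line 1: to(1) + your(1) + hummingbird(3) = 5 ✓
Line 2: between(2) + each(1) + young(1) + riverbank(3) = 7 ✓
Line 3: proud(1) + cricket(2) + past(1) + cloud(1) = 5 ✓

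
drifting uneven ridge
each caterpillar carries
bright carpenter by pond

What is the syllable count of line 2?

7

Line 2: "each caterpillar carries": 1+4+2 = 7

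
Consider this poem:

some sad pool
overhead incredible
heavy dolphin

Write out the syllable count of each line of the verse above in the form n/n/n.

Line 1: some (1), sad (1), pool (1) → 3
Line 2: overhead (3), incredible (4) → 7
Line 3: heavy (2), dolphin (2) → 4

3/7/4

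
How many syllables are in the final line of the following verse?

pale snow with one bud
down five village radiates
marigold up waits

5

The final line: marigold(3) + up(1) + waits(1) = 5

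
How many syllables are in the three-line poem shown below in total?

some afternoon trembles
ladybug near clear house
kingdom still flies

16

Line 1: some(1) + afternoon(3) + trembles(2) = 6
Line 2: ladybug(3) + near(1) + clear(1) + house(1) = 6
Line 3: kingdom(2) + still(1) + flies(1) = 4
Total: 6 + 6 + 4 = 16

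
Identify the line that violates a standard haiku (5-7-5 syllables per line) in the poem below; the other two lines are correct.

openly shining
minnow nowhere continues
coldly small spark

Line 1: openly(3) + shining(2) = 5 ✓
Line 2: minnow(2) + nowhere(2) + continues(3) = 7 ✓
Line 3: coldly(2) + small(1) + spark(1) = 4 (expected 5)

Line 3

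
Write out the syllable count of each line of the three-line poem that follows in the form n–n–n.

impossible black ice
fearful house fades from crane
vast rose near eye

6–6–4

Line 1: "impossible black ice": 4+1+1 = 6
Line 2: "fearful house fades from crane": 2+1+1+1+1 = 6
Line 3: "vast rose near eye": 1+1+1+1 = 4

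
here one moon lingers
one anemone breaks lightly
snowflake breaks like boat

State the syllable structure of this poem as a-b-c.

Line 1: here (1), one (1), moon (1), lingers (2) → 5
Line 2: one (1), anemone (4), breaks (1), lightly (2) → 8
Line 3: snowflake (2), breaks (1), like (1), boat (1) → 5

5-8-5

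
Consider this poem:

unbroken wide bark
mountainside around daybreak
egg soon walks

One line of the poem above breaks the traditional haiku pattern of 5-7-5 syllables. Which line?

The third line

Line 1: unbroken(3) + wide(1) + bark(1) = 5 ✓
Line 2: mountainside(3) + around(2) + daybreak(2) = 7 ✓
Line 3: egg(1) + soon(1) + walks(1) = 3 (expected 5)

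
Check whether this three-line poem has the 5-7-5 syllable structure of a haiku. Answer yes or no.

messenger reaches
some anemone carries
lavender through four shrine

No

Line 1: messenger(3) + reaches(2) = 5 ✓
Line 2: some(1) + anemone(4) + carries(2) = 7 ✓
Line 3: lavender(3) + through(1) + four(1) + shrine(1) = 6 (expected 5)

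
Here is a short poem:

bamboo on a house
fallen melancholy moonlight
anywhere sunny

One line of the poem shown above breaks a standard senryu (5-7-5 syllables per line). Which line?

The second line

Line 1: bamboo(2) + on(1) + a(1) + house(1) = 5 ✓
Line 2: fallen(2) + melancholy(4) + moonlight(2) = 8 (expected 7)
Line 3: anywhere(3) + sunny(2) = 5 ✓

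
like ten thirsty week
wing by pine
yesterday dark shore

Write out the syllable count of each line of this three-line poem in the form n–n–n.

5–3–5

Line 1: like(1) + ten(1) + thirsty(2) + week(1) = 5
Line 2: wing(1) + by(1) + pine(1) = 3
Line 3: yesterday(3) + dark(1) + shore(1) = 5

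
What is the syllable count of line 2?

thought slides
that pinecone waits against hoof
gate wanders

7

Line 2: "that pinecone waits against hoof": 1+2+1+2+1 = 7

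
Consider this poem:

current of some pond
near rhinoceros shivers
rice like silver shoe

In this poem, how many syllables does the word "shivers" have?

2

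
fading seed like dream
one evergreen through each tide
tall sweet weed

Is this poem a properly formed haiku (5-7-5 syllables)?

No

Line 1: "fading seed like dream": 2+1+1+1 = 5 ✓
Line 2: "one evergreen through each tide": 1+3+1+1+1 = 7 ✓
Line 3: "tall sweet weed": 1+1+1 = 3 (expected 5)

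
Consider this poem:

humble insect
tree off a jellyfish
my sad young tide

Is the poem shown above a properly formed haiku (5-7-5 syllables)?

Line 1: "humble insect": 2+2 = 4 (expected 5)
Line 2: "tree off a jellyfish": 1+1+1+3 = 6 (expected 7)
Line 3: "my sad young tide": 1+1+1+1 = 4 (expected 5)

No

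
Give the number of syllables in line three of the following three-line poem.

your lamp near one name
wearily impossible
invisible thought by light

Line three: invisible(4) + thought(1) + by(1) + light(1) = 7

7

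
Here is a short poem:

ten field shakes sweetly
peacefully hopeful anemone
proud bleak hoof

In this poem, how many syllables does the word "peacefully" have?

3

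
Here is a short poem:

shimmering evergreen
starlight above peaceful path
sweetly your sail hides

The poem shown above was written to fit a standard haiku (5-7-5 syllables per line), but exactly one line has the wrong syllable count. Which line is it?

Line 1: shimmering(3) + evergreen(3) = 6 (expected 5)
Line 2: starlight(2) + above(2) + peaceful(2) + path(1) = 7 ✓
Line 3: sweetly(2) + your(1) + sail(1) + hides(1) = 5 ✓

The first line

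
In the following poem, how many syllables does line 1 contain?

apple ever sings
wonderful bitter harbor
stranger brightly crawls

5

Line 1: apple(2) + ever(2) + sings(1) = 5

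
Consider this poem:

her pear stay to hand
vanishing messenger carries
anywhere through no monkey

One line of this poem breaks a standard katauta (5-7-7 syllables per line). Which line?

Line 1: her(1) + pear(1) + stay(1) + to(1) + hand(1) = 5 ✓
Line 2: vanishing(3) + messenger(3) + carries(2) = 8 (expected 7)
Line 3: anywhere(3) + through(1) + no(1) + monkey(2) = 7 ✓

The second line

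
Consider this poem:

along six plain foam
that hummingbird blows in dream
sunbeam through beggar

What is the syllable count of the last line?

5

The last line: sunbeam(2) + through(1) + beggar(2) = 5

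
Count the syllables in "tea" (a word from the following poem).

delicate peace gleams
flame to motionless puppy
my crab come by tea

"tea" has 1 syllable.

1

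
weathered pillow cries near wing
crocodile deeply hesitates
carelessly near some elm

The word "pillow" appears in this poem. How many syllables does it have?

2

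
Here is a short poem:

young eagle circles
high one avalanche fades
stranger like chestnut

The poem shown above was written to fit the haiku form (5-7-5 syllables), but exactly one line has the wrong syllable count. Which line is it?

Line 2

Line 1: "young eagle circles": 1+2+2 = 5 ✓
Line 2: "high one avalanche fades": 1+1+3+1 = 6 (expected 7)
Line 3: "stranger like chestnut": 2+1+2 = 5 ✓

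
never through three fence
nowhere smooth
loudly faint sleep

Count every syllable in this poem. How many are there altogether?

Line 1: "never through three fence": 2+1+1+1 = 5
Line 2: "nowhere smooth": 2+1 = 3
Line 3: "loudly faint sleep": 2+1+1 = 4
Total: 5 + 3 + 4 = 12

12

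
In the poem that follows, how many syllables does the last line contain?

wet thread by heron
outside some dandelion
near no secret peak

The last line: near(1) + no(1) + secret(2) + peak(1) = 5

5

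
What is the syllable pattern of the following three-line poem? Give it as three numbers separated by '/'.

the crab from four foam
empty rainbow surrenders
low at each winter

Line 1: "the crab from four foam": 1+1+1+1+1 = 5
Line 2: "empty rainbow surrenders": 2+2+3 = 7
Line 3: "low at each winter": 1+1+1+2 = 5

5/7/5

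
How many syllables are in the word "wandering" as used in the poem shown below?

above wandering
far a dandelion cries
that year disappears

3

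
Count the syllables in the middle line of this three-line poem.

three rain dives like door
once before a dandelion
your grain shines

8

The middle line: once (1), before (2), a (1), dandelion (4) → 8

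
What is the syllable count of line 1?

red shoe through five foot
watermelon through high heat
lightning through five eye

5

Line 1: red(1) + shoe(1) + through(1) + five(1) + foot(1) = 5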